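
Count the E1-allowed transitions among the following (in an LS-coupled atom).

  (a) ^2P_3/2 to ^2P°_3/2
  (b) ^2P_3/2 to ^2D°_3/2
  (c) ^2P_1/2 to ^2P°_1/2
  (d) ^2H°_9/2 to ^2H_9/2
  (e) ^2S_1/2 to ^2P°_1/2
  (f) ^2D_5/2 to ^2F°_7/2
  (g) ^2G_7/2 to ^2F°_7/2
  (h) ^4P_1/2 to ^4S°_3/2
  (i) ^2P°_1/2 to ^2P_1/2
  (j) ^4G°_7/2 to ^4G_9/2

10

(a) allowed
(b) allowed
(c) allowed
(d) allowed
(e) allowed
(f) allowed
(g) allowed
(h) allowed
(i) allowed
(j) allowed
Total allowed: 10 of 10.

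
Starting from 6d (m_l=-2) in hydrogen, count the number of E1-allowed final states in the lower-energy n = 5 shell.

E1 requires Δl = ±1, so l_f ∈ {1, 3}; with 0 ≤ l_f ≤ n_f−1 = 4, the allowed l_f values are {1, 3}.
For l_f = 1: m_f ∈ {m_i−1, m_i, m_i+1} ∩ [−1, 1] = {-1} → 1 state.
For l_f = 3: m_f ∈ {m_i−1, m_i, m_i+1} ∩ [−3, 3] = {-3, -2, -1} → 3 states.
Total: 4.

4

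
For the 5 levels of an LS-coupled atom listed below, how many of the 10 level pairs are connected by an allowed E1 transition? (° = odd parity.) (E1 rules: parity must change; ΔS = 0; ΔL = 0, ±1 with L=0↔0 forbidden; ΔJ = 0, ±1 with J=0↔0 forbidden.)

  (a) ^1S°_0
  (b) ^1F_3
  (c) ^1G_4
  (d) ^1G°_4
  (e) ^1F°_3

4

(a)–(b): forbidden (ΔL, ΔJ).
(a)–(c): forbidden (ΔL, ΔJ).
(a)–(d): forbidden (parity, ΔL, ΔJ).
(a)–(e): forbidden (parity, ΔL, ΔJ).
(b)–(c): forbidden (parity).
(b)–(d): allowed.
(b)–(e): allowed.
(c)–(d): allowed.
(c)–(e): allowed.
(d)–(e): forbidden (parity).
Allowed pairs: 4 of 10.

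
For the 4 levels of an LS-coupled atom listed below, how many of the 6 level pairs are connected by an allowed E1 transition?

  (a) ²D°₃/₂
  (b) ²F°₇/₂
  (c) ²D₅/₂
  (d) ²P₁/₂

3

(a)–(b): forbidden (parity, ΔJ).
(a)–(c): allowed.
(a)–(d): allowed.
(b)–(c): allowed.
(b)–(d): forbidden (ΔL, ΔJ).
(c)–(d): forbidden (parity, ΔJ).
Allowed pairs: 3 of 6.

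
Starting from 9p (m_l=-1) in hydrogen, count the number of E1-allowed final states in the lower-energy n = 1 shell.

E1 requires Δl = ±1, so l_f ∈ {0, 2}; with 0 ≤ l_f ≤ n_f−1 = 0, the allowed l_f values are {0}.
For l_f = 0: m_f ∈ {m_i−1, m_i, m_i+1} ∩ [−0, 0] = {0} → 1 state.
Total: 1.

1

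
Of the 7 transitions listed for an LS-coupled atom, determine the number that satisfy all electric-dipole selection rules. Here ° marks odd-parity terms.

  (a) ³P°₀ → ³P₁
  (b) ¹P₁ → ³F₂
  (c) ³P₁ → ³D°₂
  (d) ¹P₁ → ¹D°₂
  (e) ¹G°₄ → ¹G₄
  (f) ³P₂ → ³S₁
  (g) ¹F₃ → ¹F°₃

(a) allowed
(b) forbidden (parity, ΔS, ΔL fail)
(c) allowed
(d) allowed
(e) allowed
(f) forbidden (parity fails)
(g) allowed
Total allowed: 5 of 7.

5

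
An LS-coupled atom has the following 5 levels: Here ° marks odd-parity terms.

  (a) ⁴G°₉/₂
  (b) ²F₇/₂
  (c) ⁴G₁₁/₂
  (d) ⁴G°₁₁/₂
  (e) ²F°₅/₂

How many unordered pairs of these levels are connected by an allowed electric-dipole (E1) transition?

(a)–(b): forbidden (ΔS).
(a)–(c): allowed.
(a)–(d): forbidden (parity).
(a)–(e): forbidden (parity, ΔS, ΔJ).
(b)–(c): forbidden (parity, ΔS, ΔJ).
(b)–(d): forbidden (ΔS, ΔJ).
(b)–(e): allowed.
(c)–(d): allowed.
(c)–(e): forbidden (ΔS, ΔJ).
(d)–(e): forbidden (parity, ΔS, ΔJ).
Allowed pairs: 3 of 10.

3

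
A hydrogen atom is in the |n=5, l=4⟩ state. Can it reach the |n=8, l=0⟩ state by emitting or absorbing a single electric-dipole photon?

Δl = 0 − 4 = -4; the E1 rule Δl = ±1 is violated.
The transition is electric-dipole forbidden.

forbidden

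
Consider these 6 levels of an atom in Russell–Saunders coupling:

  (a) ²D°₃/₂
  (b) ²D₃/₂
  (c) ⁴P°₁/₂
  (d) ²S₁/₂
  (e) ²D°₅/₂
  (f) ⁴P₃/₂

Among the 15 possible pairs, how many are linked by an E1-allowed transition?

(a)–(b): allowed.
(a)–(c): forbidden (parity, ΔS).
(a)–(d): forbidden (ΔL).
(a)–(e): forbidden (parity).
(a)–(f): forbidden (ΔS).
(b)–(c): forbidden (ΔS).
(b)–(d): forbidden (parity, ΔL).
(b)–(e): allowed.
(b)–(f): forbidden (parity, ΔS).
(c)–(d): forbidden (ΔS).
(c)–(e): forbidden (parity, ΔS, ΔJ).
(c)–(f): allowed.
(d)–(e): forbidden (ΔL, ΔJ).
(d)–(f): forbidden (parity, ΔS).
(e)–(f): forbidden (ΔS).
Allowed pairs: 3 of 15.

3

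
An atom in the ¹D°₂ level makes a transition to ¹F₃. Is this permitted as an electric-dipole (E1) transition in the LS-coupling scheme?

Initial level: S=0, L=2, J=2, parity odd. Final level: S=0, L=3, J=3, parity even.
Parity must change: odd → even — passes.
ΔS = 0: S: 0 → 0 — passes.
ΔL = 0, ±1 (not L=0↔0): L: 2 → 3, ΔL = +1 — passes.
ΔJ = 0, ±1 (not J=0↔0): J: 2 → 3, ΔJ = +1 — passes.
All four E1 rules are satisfied.

allowed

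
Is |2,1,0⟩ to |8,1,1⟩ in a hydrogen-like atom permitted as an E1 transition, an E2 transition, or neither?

Δl = 1 − 1 = +0; l_i + l_f = 2.
Δm_l = +1.
E1 (Δl = ±1, |Δm_l| ≤ 1): not satisfied.
E2 (Δl = 0,±2, l_i+l_f ≥ 2, |Δm_l| ≤ 2): satisfied.

E2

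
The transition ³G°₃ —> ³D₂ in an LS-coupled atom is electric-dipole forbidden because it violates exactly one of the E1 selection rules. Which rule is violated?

the ΔL = 0, ±1 rule

Parity must change: odd → even — satisfied.
ΔS = 0: S: 1 → 1 — satisfied.
ΔL = 0, ±1 (not L=0↔0): L: 4 → 2, ΔL = -2 — violated.
ΔJ = 0, ±1 (not J=0↔0): J: 3 → 2, ΔJ = -1 — satisfied.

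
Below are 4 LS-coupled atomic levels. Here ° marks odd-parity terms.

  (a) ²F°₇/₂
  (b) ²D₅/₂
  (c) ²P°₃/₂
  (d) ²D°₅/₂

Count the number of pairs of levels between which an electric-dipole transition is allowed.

3

(a)–(b): allowed.
(a)–(c): forbidden (parity, ΔL, ΔJ).
(a)–(d): forbidden (parity).
(b)–(c): allowed.
(b)–(d): allowed.
(c)–(d): forbidden (parity).
Allowed pairs: 3 of 6.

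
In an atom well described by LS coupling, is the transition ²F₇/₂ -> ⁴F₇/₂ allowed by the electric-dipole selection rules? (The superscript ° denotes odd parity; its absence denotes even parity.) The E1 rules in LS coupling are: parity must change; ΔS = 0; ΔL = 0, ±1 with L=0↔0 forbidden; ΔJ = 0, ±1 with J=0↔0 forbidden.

forbidden

Initial level: S=1/2, L=3, J=7/2, parity even. Final level: S=3/2, L=3, J=7/2, parity even.
Parity must change: even → even — violated.
ΔS = 0: S: 1/2 → 3/2 — violated.
ΔL = 0, ±1 (not L=0↔0): L: 3 → 3, ΔL = +0 — satisfied.
ΔJ = 0, ±1 (not J=0↔0): J: 7/2 → 7/2, ΔJ = +0 — satisfied.
Rule(s) violated: parity, ΔS.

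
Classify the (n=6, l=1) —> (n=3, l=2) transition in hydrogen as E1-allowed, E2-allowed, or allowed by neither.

E1

Δl = 2 − 1 = +1; l_i + l_f = 3.
E1 (Δl = ±1): satisfied.
E2 (Δl = 0,±2, l_i+l_f ≥ 2): not satisfied.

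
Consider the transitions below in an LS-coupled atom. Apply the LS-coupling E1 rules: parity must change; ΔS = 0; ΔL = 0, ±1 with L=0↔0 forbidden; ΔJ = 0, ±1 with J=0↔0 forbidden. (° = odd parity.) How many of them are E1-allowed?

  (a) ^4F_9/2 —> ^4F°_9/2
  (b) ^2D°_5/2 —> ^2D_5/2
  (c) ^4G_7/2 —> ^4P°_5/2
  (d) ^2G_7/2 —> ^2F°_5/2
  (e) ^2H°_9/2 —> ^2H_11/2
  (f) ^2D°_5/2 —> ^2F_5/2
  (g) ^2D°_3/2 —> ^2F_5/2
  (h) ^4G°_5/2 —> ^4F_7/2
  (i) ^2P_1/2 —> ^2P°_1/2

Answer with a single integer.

8

(a) allowed
(b) allowed
(c) forbidden (ΔL fails)
(d) allowed
(e) allowed
(f) allowed
(g) allowed
(h) allowed
(i) allowed
Total allowed: 8 of 9.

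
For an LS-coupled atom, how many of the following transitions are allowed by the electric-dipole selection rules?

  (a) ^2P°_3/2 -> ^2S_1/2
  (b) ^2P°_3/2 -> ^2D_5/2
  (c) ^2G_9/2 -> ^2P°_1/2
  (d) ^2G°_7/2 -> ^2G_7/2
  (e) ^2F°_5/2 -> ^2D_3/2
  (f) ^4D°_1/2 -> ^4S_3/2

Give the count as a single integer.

(a) allowed
(b) allowed
(c) forbidden (ΔL, ΔJ fail)
(d) allowed
(e) allowed
(f) forbidden (ΔL fails)
Total allowed: 4 of 6.

4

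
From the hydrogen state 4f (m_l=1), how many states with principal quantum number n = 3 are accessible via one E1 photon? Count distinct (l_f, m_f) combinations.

3

E1 requires Δl = ±1, so l_f ∈ {2, 4}; with 0 ≤ l_f ≤ n_f−1 = 2, the allowed l_f values are {2}.
For l_f = 2: m_f ∈ {m_i−1, m_i, m_i+1} ∩ [−2, 2] = {0, 1, 2} → 3 states.
Total: 3.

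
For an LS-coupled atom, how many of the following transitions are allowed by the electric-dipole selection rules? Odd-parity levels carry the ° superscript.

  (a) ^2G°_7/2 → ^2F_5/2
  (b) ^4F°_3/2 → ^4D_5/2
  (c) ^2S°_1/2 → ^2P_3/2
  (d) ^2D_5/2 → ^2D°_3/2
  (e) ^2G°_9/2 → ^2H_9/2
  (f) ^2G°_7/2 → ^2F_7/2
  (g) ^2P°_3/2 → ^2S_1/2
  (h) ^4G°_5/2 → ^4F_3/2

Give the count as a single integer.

8

(a) allowed
(b) allowed
(c) allowed
(d) allowed
(e) allowed
(f) allowed
(g) allowed
(h) allowed
Total allowed: 8 of 8.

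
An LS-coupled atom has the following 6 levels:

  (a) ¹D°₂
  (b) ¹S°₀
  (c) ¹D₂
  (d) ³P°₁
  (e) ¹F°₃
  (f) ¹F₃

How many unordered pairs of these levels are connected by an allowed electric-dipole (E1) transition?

(a)–(b): forbidden (parity, ΔL, ΔJ).
(a)–(c): allowed.
(a)–(d): forbidden (parity, ΔS).
(a)–(e): forbidden (parity).
(a)–(f): allowed.
(b)–(c): forbidden (ΔL, ΔJ).
(b)–(d): forbidden (parity, ΔS).
(b)–(e): forbidden (parity, ΔL, ΔJ).
(b)–(f): forbidden (ΔL, ΔJ).
(c)–(d): forbidden (ΔS).
(c)–(e): allowed.
(c)–(f): forbidden (parity).
(d)–(e): forbidden (parity, ΔS, ΔL, ΔJ).
(d)–(f): forbidden (ΔS, ΔL, ΔJ).
(e)–(f): allowed.
Allowed pairs: 4 of 15.

4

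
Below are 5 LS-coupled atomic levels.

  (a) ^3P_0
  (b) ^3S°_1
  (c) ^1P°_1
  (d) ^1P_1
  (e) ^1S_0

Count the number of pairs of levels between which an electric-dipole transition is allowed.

(a)–(b): allowed.
(a)–(c): forbidden (ΔS).
(a)–(d): forbidden (parity, ΔS).
(a)–(e): forbidden (parity, ΔS, ΔJ).
(b)–(c): forbidden (parity, ΔS).
(b)–(d): forbidden (ΔS).
(b)–(e): forbidden (ΔS, ΔL).
(c)–(d): allowed.
(c)–(e): allowed.
(d)–(e): forbidden (parity).
Allowed pairs: 3 of 10.

3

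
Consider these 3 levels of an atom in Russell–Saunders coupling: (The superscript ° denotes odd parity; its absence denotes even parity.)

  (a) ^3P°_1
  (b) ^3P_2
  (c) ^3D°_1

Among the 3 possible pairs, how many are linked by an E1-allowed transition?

2

(a)–(b): allowed.
(a)–(c): forbidden (parity).
(b)–(c): allowed.
Allowed pairs: 2 of 3.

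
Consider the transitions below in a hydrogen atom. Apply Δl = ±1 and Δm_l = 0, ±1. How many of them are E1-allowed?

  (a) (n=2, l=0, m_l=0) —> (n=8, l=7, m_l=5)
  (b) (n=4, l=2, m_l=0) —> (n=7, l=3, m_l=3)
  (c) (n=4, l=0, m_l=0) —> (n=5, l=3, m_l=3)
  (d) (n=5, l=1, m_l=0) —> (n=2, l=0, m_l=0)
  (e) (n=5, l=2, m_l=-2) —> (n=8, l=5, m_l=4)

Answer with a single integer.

(a) forbidden — Δl = +7 (E1 requires Δl = ±1); Δm_l = +5 (E1 requires Δm_l = 0, ±1)
(b) forbidden — Δm_l = +3 (E1 requires Δm_l = 0, ±1)
(c) forbidden — Δl = +3 (E1 requires Δl = ±1); Δm_l = +3 (E1 requires Δm_l = 0, ±1)
(d) allowed
(e) forbidden — Δl = +3 (E1 requires Δl = ±1); Δm_l = +6 (E1 requires Δm_l = 0, ±1)
Total allowed: 1 of 5.

1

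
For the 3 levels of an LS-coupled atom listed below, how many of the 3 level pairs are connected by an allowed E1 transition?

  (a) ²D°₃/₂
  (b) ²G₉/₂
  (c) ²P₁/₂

1

(a)–(b): forbidden (ΔL, ΔJ).
(a)–(c): allowed.
(b)–(c): forbidden (parity, ΔL, ΔJ).
Allowed pairs: 1 of 3.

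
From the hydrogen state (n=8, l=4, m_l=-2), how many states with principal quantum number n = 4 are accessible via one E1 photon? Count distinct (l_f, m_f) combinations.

3

E1 requires Δl = ±1, so l_f ∈ {3, 5}; with 0 ≤ l_f ≤ n_f−1 = 3, the allowed l_f values are {3}.
For l_f = 3: m_f ∈ {m_i−1, m_i, m_i+1} ∩ [−3, 3] = {-3, -2, -1} → 3 states.
Total: 3.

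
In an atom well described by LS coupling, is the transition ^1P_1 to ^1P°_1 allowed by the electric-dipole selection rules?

allowed

Initial level: S=0, L=1, J=1, parity even. Final level: S=0, L=1, J=1, parity odd.
ΔS = 0: S: 0 → 0 — satisfied.
Parity must change: even → odd — satisfied.
ΔL = 0, ±1 (not L=0↔0): L: 1 → 1, ΔL = +0 — satisfied.
ΔJ = 0, ±1 (not J=0↔0): J: 1 → 1, ΔJ = +0 — satisfied.
All four E1 rules are satisfied.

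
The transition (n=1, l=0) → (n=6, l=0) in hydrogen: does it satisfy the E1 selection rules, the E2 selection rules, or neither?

neither

Δl = 0 − 0 = +0; l_i + l_f = 0.
E1 (Δl = ±1): not satisfied.
E2 (Δl = 0,±2, l_i+l_f ≥ 2): not satisfied.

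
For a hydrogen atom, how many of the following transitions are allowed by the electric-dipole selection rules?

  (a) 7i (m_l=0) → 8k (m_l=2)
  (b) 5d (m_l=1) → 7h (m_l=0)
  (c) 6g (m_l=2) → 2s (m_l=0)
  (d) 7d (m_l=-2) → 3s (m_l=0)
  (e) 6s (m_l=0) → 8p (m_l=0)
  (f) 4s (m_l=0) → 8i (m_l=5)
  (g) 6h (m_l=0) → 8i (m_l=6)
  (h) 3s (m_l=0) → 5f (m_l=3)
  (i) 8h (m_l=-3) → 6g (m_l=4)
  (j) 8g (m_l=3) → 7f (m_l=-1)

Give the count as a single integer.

(a) forbidden — Δm_l = +2 (E1 requires Δm_l = 0, ±1)
(b) forbidden — Δl = +3 (E1 requires Δl = ±1)
(c) forbidden — Δl = -4 (E1 requires Δl = ±1); Δm_l = -2 (E1 requires Δm_l = 0, ±1)
(d) forbidden — Δl = -2 (E1 requires Δl = ±1); Δm_l = +2 (E1 requires Δm_l = 0, ±1)
(e) allowed
(f) forbidden — Δl = +6 (E1 requires Δl = ±1); Δm_l = +5 (E1 requires Δm_l = 0, ±1)
(g) forbidden — Δm_l = +6 (E1 requires Δm_l = 0, ±1)
(h) forbidden — Δl = +3 (E1 requires Δl = ±1); Δm_l = +3 (E1 requires Δm_l = 0, ±1)
(i) forbidden — Δm_l = +7 (E1 requires Δm_l = 0, ±1)
(j) forbidden — Δm_l = -4 (E1 requires Δm_l = 0, ±1)
Total allowed: 1 of 10.

1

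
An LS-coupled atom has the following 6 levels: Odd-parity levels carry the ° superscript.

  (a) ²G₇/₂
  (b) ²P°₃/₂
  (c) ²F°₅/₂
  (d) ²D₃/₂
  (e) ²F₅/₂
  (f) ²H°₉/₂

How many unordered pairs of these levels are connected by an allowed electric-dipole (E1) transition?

(a)–(b): forbidden (ΔL, ΔJ).
(a)–(c): allowed.
(a)–(d): forbidden (parity, ΔL, ΔJ).
(a)–(e): forbidden (parity).
(a)–(f): allowed.
(b)–(c): forbidden (parity, ΔL).
(b)–(d): allowed.
(b)–(e): forbidden (ΔL).
(b)–(f): forbidden (parity, ΔL, ΔJ).
(c)–(d): allowed.
(c)–(e): allowed.
(c)–(f): forbidden (parity, ΔL, ΔJ).
(d)–(e): forbidden (parity).
(d)–(f): forbidden (ΔL, ΔJ).
(e)–(f): forbidden (ΔL, ΔJ).
Allowed pairs: 5 of 15.

5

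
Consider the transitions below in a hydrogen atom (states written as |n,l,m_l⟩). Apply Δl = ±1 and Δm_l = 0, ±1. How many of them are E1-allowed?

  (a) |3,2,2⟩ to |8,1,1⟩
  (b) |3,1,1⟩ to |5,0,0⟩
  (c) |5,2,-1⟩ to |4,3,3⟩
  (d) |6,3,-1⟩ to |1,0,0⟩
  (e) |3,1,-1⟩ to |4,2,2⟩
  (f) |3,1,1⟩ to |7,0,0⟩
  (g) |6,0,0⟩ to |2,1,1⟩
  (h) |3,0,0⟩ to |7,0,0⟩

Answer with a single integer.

4

(a) allowed
(b) allowed
(c) forbidden — Δm_l = +4 (E1 requires Δm_l = 0, ±1)
(d) forbidden — Δl = -3 (E1 requires Δl = ±1)
(e) forbidden — Δm_l = +3 (E1 requires Δm_l = 0, ±1)
(f) allowed
(g) allowed
(h) forbidden — Δl = +0 (E1 requires Δl = ±1)
Total allowed: 4 of 8.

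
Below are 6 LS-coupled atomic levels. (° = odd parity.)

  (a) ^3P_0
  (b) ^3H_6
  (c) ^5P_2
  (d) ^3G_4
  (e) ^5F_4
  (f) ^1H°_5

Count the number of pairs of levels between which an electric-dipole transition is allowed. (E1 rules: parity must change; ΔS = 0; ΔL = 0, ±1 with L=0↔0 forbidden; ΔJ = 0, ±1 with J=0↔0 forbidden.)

0

(a)–(b): forbidden (parity, ΔL, ΔJ).
(a)–(c): forbidden (parity, ΔS, ΔJ).
(a)–(d): forbidden (parity, ΔL, ΔJ).
(a)–(e): forbidden (parity, ΔS, ΔL, ΔJ).
(a)–(f): forbidden (ΔS, ΔL, ΔJ).
(b)–(c): forbidden (parity, ΔS, ΔL, ΔJ).
(b)–(d): forbidden (parity, ΔJ).
(b)–(e): forbidden (parity, ΔS, ΔL, ΔJ).
(b)–(f): forbidden (ΔS).
(c)–(d): forbidden (parity, ΔS, ΔL, ΔJ).
(c)–(e): forbidden (parity, ΔL, ΔJ).
(c)–(f): forbidden (ΔS, ΔL, ΔJ).
(d)–(e): forbidden (parity, ΔS).
(d)–(f): forbidden (ΔS).
(e)–(f): forbidden (ΔS, ΔL).
Allowed pairs: 0 of 15.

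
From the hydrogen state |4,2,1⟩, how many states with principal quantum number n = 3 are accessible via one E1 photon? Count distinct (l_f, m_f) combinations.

E1 requires Δl = ±1, so l_f ∈ {1, 3}; with 0 ≤ l_f ≤ n_f−1 = 2, the allowed l_f values are {1}.
For l_f = 1: m_f ∈ {m_i−1, m_i, m_i+1} ∩ [−1, 1] = {0, 1} → 2 states.
Total: 2.

2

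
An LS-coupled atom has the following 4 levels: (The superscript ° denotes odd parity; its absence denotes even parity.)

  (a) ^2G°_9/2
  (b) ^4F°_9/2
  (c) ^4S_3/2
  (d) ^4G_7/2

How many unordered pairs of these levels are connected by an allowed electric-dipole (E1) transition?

(a)–(b): forbidden (parity, ΔS).
(a)–(c): forbidden (ΔS, ΔL, ΔJ).
(a)–(d): forbidden (ΔS).
(b)–(c): forbidden (ΔL, ΔJ).
(b)–(d): allowed.
(c)–(d): forbidden (parity, ΔL, ΔJ).
Allowed pairs: 1 of 6.

1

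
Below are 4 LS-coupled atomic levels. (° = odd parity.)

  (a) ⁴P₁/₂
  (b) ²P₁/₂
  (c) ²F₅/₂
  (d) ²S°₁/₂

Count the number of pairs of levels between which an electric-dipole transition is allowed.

(a)–(b): forbidden (parity, ΔS).
(a)–(c): forbidden (parity, ΔS, ΔL, ΔJ).
(a)–(d): forbidden (ΔS).
(b)–(c): forbidden (parity, ΔL, ΔJ).
(b)–(d): allowed.
(c)–(d): forbidden (ΔL, ΔJ).
Allowed pairs: 1 of 6.

1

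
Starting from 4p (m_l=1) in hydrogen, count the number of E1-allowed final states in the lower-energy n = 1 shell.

1

E1 requires Δl = ±1, so l_f ∈ {0, 2}; with 0 ≤ l_f ≤ n_f−1 = 0, the allowed l_f values are {0}.
For l_f = 0: m_f ∈ {m_i−1, m_i, m_i+1} ∩ [−0, 0] = {0} → 1 state.
Total: 1.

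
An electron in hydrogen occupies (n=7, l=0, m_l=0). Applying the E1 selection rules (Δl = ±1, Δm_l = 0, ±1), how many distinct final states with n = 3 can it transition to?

E1 requires Δl = ±1, so l_f ∈ {-1, 1}; with 0 ≤ l_f ≤ n_f−1 = 2, the allowed l_f values are {1}.
For l_f = 1: m_f ∈ {m_i−1, m_i, m_i+1} ∩ [−1, 1] = {-1, 0, 1} → 3 states.
Total: 3.

3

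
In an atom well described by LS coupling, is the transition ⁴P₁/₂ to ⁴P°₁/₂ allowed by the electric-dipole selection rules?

Reading off the term symbols: S 3/2→3/2, L 1→1, J 1/2→1/2, parity even→odd.
Parity must change: even → odd — ok.
ΔS = 0: S: 3/2 → 3/2 — ok.
ΔL = 0, ±1 (not L=0↔0): L: 1 → 1, ΔL = +0 — ok.
ΔJ = 0, ±1 (not J=0↔0): J: 1/2 → 1/2, ΔJ = +0 — ok.
All four E1 rules are satisfied.

allowed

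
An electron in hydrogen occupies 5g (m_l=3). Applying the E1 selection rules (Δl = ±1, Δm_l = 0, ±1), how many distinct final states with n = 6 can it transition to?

5

E1 requires Δl = ±1, so l_f ∈ {3, 5}; with 0 ≤ l_f ≤ n_f−1 = 5, the allowed l_f values are {3, 5}.
For l_f = 3: m_f ∈ {m_i−1, m_i, m_i+1} ∩ [−3, 3] = {2, 3} → 2 states.
For l_f = 5: m_f ∈ {m_i−1, m_i, m_i+1} ∩ [−5, 5] = {2, 3, 4} → 3 states.
Total: 5.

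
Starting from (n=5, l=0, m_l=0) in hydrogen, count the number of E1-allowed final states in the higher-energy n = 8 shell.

3

E1 requires Δl = ±1, so l_f ∈ {-1, 1}; with 0 ≤ l_f ≤ n_f−1 = 7, the allowed l_f values are {1}.
For l_f = 1: m_f ∈ {m_i−1, m_i, m_i+1} ∩ [−1, 1] = {-1, 0, 1} → 3 states.
Total: 3.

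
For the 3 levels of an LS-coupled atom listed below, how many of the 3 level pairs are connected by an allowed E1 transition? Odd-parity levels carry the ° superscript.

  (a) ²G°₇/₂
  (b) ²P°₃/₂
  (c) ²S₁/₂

1

(a)–(b): forbidden (parity, ΔL, ΔJ).
(a)–(c): forbidden (ΔL, ΔJ).
(b)–(c): allowed.
Allowed pairs: 1 of 3.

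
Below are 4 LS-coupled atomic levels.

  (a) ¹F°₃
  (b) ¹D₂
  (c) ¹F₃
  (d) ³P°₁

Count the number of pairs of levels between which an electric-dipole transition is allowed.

(a)–(b): allowed.
(a)–(c): allowed.
(a)–(d): forbidden (parity, ΔS, ΔL, ΔJ).
(b)–(c): forbidden (parity).
(b)–(d): forbidden (ΔS).
(c)–(d): forbidden (ΔS, ΔL, ΔJ).
Allowed pairs: 2 of 6.

2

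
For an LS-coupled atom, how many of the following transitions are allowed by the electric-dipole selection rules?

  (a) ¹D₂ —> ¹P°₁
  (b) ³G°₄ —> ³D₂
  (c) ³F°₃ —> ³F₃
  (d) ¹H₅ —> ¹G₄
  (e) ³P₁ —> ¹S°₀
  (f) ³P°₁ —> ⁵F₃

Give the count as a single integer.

(a) allowed
(b) forbidden (ΔL, ΔJ fail)
(c) allowed
(d) forbidden (parity fails)
(e) forbidden (ΔS fails)
(f) forbidden (ΔS, ΔL, ΔJ fail)
Total allowed: 2 of 6.

2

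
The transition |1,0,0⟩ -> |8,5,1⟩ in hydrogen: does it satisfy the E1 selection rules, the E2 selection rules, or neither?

Δl = 5 − 0 = +5; l_i + l_f = 5.
Δm_l = +1.
E1 (Δl = ±1, |Δm_l| ≤ 1): not satisfied.
E2 (Δl = 0,±2, l_i+l_f ≥ 2, |Δm_l| ≤ 2): not satisfied.

neither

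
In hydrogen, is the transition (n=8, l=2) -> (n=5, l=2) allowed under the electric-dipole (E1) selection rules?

Initial l = 2, final l = 2, so Δl = +0. E1 requires Δl = ±1: fails.
The transition is electric-dipole forbidden.

forbidden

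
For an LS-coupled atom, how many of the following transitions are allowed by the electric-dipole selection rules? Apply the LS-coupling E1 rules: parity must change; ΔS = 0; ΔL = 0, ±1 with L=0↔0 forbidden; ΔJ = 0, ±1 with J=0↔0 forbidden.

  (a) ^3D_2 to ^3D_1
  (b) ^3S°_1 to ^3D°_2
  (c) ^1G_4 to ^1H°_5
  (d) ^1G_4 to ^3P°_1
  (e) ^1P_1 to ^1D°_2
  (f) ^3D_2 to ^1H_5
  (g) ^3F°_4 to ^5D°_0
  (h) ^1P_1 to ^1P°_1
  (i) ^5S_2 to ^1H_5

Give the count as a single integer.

(a) forbidden (parity fails)
(b) forbidden (parity, ΔL fail)
(c) allowed
(d) forbidden (ΔS, ΔL, ΔJ fail)
(e) allowed
(f) forbidden (parity, ΔS, ΔL, ΔJ fail)
(g) forbidden (parity, ΔS, ΔJ fail)
(h) allowed
(i) forbidden (parity, ΔS, ΔL, ΔJ fail)
Total allowed: 3 of 9.

3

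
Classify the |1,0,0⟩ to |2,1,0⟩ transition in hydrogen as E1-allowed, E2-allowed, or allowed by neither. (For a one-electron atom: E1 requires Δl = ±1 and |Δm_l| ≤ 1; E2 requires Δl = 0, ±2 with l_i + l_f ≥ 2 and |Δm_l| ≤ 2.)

Δl = 1 − 0 = +1; l_i + l_f = 1.
Δm_l = +0.
E1 (Δl = ±1, |Δm_l| ≤ 1): satisfied.
E2 (Δl = 0,±2, l_i+l_f ≥ 2, |Δm_l| ≤ 2): not satisfied.

E1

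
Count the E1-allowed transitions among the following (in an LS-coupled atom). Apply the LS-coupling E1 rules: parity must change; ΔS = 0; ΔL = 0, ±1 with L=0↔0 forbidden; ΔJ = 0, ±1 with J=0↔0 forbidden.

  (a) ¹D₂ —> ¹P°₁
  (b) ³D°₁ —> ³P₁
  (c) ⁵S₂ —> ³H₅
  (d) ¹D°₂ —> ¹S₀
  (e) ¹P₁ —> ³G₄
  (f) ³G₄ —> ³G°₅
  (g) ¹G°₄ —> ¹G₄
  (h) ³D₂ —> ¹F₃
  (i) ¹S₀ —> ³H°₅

4

(a) allowed
(b) allowed
(c) forbidden (parity, ΔS, ΔL, ΔJ fail)
(d) forbidden (ΔL, ΔJ fail)
(e) forbidden (parity, ΔS, ΔL, ΔJ fail)
(f) allowed
(g) allowed
(h) forbidden (parity, ΔS fail)
(i) forbidden (ΔS, ΔL, ΔJ fail)
Total allowed: 4 of 9.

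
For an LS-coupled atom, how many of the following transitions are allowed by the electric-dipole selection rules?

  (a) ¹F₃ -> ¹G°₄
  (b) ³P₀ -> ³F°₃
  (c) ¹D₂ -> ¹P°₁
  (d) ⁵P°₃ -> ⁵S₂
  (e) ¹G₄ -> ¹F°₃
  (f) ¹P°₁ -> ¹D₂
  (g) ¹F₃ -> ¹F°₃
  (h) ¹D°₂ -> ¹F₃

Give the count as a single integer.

7

(a) allowed
(b) forbidden (ΔL, ΔJ fail)
(c) allowed
(d) allowed
(e) allowed
(f) allowed
(g) allowed
(h) allowed
Total allowed: 7 of 8.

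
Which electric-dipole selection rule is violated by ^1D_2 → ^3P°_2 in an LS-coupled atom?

the ΔS = 0 rule

Parity must change: even → odd — ✓.
ΔS = 0: S: 0 → 1 — ✗.
ΔL = 0, ±1 (not L=0↔0): L: 2 → 1, ΔL = -1 — ✓.
ΔJ = 0, ±1 (not J=0↔0): J: 2 → 2, ΔJ = +0 — ✓.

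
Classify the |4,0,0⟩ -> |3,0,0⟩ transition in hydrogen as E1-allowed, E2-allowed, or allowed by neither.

neither

Δl = 0 − 0 = +0; l_i + l_f = 0.
Δm_l = +0.
E1 (Δl = ±1, |Δm_l| ≤ 1): not satisfied.
E2 (Δl = 0,±2, l_i+l_f ≥ 2, |Δm_l| ≤ 2): not satisfied.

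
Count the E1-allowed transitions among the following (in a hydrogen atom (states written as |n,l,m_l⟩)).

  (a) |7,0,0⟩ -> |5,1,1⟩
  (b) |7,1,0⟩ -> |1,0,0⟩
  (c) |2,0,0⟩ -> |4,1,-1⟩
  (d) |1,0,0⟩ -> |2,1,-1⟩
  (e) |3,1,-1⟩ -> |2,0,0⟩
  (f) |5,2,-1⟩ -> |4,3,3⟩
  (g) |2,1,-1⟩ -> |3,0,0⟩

6

(a) allowed
(b) allowed
(c) allowed
(d) allowed
(e) allowed
(f) forbidden — Δm_l = +4 (E1 requires Δm_l = 0, ±1)
(g) allowed
Total allowed: 6 of 7.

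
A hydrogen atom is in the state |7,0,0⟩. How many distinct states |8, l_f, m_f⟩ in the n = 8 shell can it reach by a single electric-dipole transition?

3

E1 requires Δl = ±1, so l_f ∈ {-1, 1}; with 0 ≤ l_f ≤ n_f−1 = 7, the allowed l_f values are {1}.
For l_f = 1: m_f ∈ {m_i−1, m_i, m_i+1} ∩ [−1, 1] = {-1, 0, 1} → 3 states.
Total: 3.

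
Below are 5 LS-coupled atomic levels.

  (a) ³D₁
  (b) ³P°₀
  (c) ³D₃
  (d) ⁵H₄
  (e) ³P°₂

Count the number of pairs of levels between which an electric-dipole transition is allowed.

3

(a)–(b): allowed.
(a)–(c): forbidden (parity, ΔJ).
(a)–(d): forbidden (parity, ΔS, ΔL, ΔJ).
(a)–(e): allowed.
(b)–(c): forbidden (ΔJ).
(b)–(d): forbidden (ΔS, ΔL, ΔJ).
(b)–(e): forbidden (parity, ΔJ).
(c)–(d): forbidden (parity, ΔS, ΔL).
(c)–(e): allowed.
(d)–(e): forbidden (ΔS, ΔL, ΔJ).
Allowed pairs: 3 of 10.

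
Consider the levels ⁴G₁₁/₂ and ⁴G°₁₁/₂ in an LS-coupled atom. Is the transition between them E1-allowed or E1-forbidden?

allowed

ΔL = 0, ±1 (not L=0↔0): L: 4 → 4, ΔL = +0 — ok.
ΔS = 0: S: 3/2 → 3/2 — ok.
ΔJ = 0, ±1 (not J=0↔0): J: 11/2 → 11/2, ΔJ = +0 — ok.
Parity must change: even → odd — ok.
All four E1 rules are satisfied.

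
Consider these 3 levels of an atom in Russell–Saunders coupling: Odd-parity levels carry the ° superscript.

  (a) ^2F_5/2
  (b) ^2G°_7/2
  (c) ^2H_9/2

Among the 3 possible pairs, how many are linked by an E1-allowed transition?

2

(a)–(b): allowed.
(a)–(c): forbidden (parity, ΔL, ΔJ).
(b)–(c): allowed.
Allowed pairs: 2 of 3.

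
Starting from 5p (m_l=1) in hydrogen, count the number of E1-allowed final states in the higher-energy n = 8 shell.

E1 requires Δl = ±1, so l_f ∈ {0, 2}; with 0 ≤ l_f ≤ n_f−1 = 7, the allowed l_f values are {0, 2}.
For l_f = 0: m_f ∈ {m_i−1, m_i, m_i+1} ∩ [−0, 0] = {0} → 1 state.
For l_f = 2: m_f ∈ {m_i−1, m_i, m_i+1} ∩ [−2, 2] = {0, 1, 2} → 3 states.
Total: 4.

4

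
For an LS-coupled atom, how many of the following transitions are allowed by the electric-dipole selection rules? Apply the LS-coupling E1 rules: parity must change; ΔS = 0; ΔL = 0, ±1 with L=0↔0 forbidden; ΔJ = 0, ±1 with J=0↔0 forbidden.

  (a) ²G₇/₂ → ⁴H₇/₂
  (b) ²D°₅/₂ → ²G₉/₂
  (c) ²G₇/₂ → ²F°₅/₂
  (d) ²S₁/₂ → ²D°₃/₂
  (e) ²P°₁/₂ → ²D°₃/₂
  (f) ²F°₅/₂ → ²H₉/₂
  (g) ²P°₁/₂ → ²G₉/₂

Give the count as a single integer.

(a) forbidden (parity, ΔS fail)
(b) forbidden (ΔL, ΔJ fail)
(c) allowed
(d) forbidden (ΔL fails)
(e) forbidden (parity fails)
(f) forbidden (ΔL, ΔJ fail)
(g) forbidden (ΔL, ΔJ fail)
Total allowed: 1 of 7.

1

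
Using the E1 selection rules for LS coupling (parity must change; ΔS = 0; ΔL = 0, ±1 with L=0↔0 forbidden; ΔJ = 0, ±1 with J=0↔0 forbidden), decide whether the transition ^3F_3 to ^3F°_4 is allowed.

allowed

Reading off the term symbols: S 1→1, L 3→3, J 3→4, parity even→odd.
Parity must change: even → odd — passes.
ΔS = 0: S: 1 → 1 — passes.
ΔL = 0, ±1 (not L=0↔0): L: 3 → 3, ΔL = +0 — passes.
ΔJ = 0, ±1 (not J=0↔0): J: 3 → 4, ΔJ = +1 — passes.
All four E1 rules are satisfied.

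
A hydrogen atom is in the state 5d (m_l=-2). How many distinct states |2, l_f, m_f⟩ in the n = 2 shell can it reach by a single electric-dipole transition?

E1 requires Δl = ±1, so l_f ∈ {1, 3}; with 0 ≤ l_f ≤ n_f−1 = 1, the allowed l_f values are {1}.
For l_f = 1: m_f ∈ {m_i−1, m_i, m_i+1} ∩ [−1, 1] = {-1} → 1 state.
Total: 1.

1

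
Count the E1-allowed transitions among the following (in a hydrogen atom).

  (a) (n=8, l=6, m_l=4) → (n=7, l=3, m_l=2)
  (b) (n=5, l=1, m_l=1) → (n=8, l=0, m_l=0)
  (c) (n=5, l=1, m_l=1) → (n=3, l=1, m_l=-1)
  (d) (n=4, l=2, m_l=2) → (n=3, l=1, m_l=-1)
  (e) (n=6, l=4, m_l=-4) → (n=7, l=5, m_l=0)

1

(a) forbidden — Δl = -3 (E1 requires Δl = ±1); Δm_l = -2 (E1 requires Δm_l = 0, ±1)
(b) allowed
(c) forbidden — Δl = +0 (E1 requires Δl = ±1); Δm_l = -2 (E1 requires Δm_l = 0, ±1)
(d) forbidden — Δm_l = -3 (E1 requires Δm_l = 0, ±1)
(e) forbidden — Δm_l = +4 (E1 requires Δm_l = 0, ±1)
Total allowed: 1 of 5.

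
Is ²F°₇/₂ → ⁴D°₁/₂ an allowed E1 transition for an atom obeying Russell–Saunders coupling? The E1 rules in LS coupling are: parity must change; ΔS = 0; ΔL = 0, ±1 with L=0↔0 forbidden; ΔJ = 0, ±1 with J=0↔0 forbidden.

forbidden

Parity must change: odd → odd — violated.
ΔS = 0: S: 1/2 → 3/2 — violated.
ΔL = 0, ±1 (not L=0↔0): L: 3 → 2, ΔL = -1 — satisfied.
ΔJ = 0, ±1 (not J=0↔0): J: 7/2 → 1/2, ΔJ = -3 — violated.
Rule(s) violated: parity, ΔS, ΔJ.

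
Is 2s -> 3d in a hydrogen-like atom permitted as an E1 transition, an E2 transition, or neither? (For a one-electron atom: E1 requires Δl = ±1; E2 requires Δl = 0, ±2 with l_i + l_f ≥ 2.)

E2

Δl = 2 − 0 = +2; l_i + l_f = 2.
E1 (Δl = ±1): not satisfied.
E2 (Δl = 0,±2, l_i+l_f ≥ 2): satisfied.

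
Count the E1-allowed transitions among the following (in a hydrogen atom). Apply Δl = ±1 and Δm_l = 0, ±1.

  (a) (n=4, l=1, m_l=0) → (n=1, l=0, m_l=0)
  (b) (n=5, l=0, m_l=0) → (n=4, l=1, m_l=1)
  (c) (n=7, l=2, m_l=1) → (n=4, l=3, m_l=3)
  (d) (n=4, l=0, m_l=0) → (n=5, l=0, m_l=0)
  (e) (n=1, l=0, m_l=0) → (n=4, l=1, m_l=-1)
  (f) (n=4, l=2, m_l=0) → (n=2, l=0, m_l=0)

3

(a) allowed
(b) allowed
(c) forbidden — Δm_l = +2 (E1 requires Δm_l = 0, ±1)
(d) forbidden — Δl = +0 (E1 requires Δl = ±1)
(e) allowed
(f) forbidden — Δl = -2 (E1 requires Δl = ±1)
Total allowed: 3 of 6.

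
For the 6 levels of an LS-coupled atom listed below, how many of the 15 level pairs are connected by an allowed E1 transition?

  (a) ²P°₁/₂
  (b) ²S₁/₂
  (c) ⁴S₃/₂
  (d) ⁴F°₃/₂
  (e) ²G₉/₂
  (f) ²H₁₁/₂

(a)–(b): allowed.
(a)–(c): forbidden (ΔS).
(a)–(d): forbidden (parity, ΔS, ΔL).
(a)–(e): forbidden (ΔL, ΔJ).
(a)–(f): forbidden (ΔL, ΔJ).
(b)–(c): forbidden (parity, ΔS, ΔL).
(b)–(d): forbidden (ΔS, ΔL).
(b)–(e): forbidden (parity, ΔL, ΔJ).
(b)–(f): forbidden (parity, ΔL, ΔJ).
(c)–(d): forbidden (ΔL).
(c)–(e): forbidden (parity, ΔS, ΔL, ΔJ).
(c)–(f): forbidden (parity, ΔS, ΔL, ΔJ).
(d)–(e): forbidden (ΔS, ΔJ).
(d)–(f): forbidden (ΔS, ΔL, ΔJ).
(e)–(f): forbidden (parity).
Allowed pairs: 1 of 15.

1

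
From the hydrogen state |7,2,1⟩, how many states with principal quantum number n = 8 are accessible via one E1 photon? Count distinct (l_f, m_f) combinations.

5

E1 requires Δl = ±1, so l_f ∈ {1, 3}; with 0 ≤ l_f ≤ n_f−1 = 7, the allowed l_f values are {1, 3}.
For l_f = 1: m_f ∈ {m_i−1, m_i, m_i+1} ∩ [−1, 1] = {0, 1} → 2 states.
For l_f = 3: m_f ∈ {m_i−1, m_i, m_i+1} ∩ [−3, 3] = {0, 1, 2} → 3 states.
Total: 5.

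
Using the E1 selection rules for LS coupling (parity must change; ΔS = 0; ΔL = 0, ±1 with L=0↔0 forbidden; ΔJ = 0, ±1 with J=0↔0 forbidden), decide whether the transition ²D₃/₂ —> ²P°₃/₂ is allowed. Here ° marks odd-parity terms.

allowed

Initial level: S=1/2, L=2, J=3/2, parity even. Final level: S=1/2, L=1, J=3/2, parity odd.
ΔL = 0, ±1 (not L=0↔0): L: 2 → 1, ΔL = -1 — satisfied.
Parity must change: even → odd — satisfied.
ΔS = 0: S: 1/2 → 1/2 — satisfied.
ΔJ = 0, ±1 (not J=0↔0): J: 3/2 → 3/2, ΔJ = +0 — satisfied.
All four E1 rules are satisfied.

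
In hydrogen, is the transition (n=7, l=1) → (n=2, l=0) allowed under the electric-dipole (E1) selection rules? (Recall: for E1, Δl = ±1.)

l: 1 → 0 (Δl = -1). Δl = ±1 passes.
All E1 selection rules are satisfied.

allowed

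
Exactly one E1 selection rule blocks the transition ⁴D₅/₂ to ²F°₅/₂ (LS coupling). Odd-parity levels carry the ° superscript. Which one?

ΔJ = 0, ±1 (not J=0↔0): J: 5/2 → 5/2, ΔJ = +0 — passes.
Parity must change: even → odd — passes.
ΔL = 0, ±1 (not L=0↔0): L: 2 → 3, ΔL = +1 — passes.
ΔS = 0: S: 3/2 → 1/2 — fails.

the ΔS = 0 rule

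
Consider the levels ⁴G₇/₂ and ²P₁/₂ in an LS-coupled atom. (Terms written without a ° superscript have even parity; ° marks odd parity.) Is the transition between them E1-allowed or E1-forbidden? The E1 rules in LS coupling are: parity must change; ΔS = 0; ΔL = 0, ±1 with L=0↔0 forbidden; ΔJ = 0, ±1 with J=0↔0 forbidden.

Reading off the term symbols: S 3/2→1/2, L 4→1, J 7/2→1/2, parity even→even.
ΔS = 0: S: 3/2 → 1/2 — ✗.
ΔJ = 0, ±1 (not J=0↔0): J: 7/2 → 1/2, ΔJ = -3 — ✗.
ΔL = 0, ±1 (not L=0↔0): L: 4 → 1, ΔL = -3 — ✗.
Parity must change: even → even — ✗.
Rule(s) violated: parity, ΔS, ΔL, ΔJ.

forbidden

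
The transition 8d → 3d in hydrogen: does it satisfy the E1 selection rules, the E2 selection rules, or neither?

E2

Δl = 2 − 2 = +0; l_i + l_f = 4.
E1 (Δl = ±1): not satisfied.
E2 (Δl = 0,±2, l_i+l_f ≥ 2): satisfied.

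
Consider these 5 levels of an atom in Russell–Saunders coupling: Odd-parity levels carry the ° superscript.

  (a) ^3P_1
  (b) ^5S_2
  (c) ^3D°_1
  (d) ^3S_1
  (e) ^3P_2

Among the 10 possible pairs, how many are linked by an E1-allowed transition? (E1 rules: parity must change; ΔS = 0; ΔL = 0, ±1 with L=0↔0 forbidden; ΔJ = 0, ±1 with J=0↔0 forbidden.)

(a)–(b): forbidden (parity, ΔS).
(a)–(c): allowed.
(a)–(d): forbidden (parity).
(a)–(e): forbidden (parity).
(b)–(c): forbidden (ΔS, ΔL).
(b)–(d): forbidden (parity, ΔS, ΔL).
(b)–(e): forbidden (parity, ΔS).
(c)–(d): forbidden (ΔL).
(c)–(e): allowed.
(d)–(e): forbidden (parity).
Allowed pairs: 2 of 10.

2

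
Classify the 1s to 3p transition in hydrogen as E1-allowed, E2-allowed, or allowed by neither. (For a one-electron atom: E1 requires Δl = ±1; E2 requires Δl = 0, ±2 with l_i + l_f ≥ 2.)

E1

Δl = 1 − 0 = +1; l_i + l_f = 1.
E1 (Δl = ±1): satisfied.
E2 (Δl = 0,±2, l_i+l_f ≥ 2): not satisfied.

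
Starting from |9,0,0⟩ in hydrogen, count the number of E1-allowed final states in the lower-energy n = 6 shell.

E1 requires Δl = ±1, so l_f ∈ {-1, 1}; with 0 ≤ l_f ≤ n_f−1 = 5, the allowed l_f values are {1}.
For l_f = 1: m_f ∈ {m_i−1, m_i, m_i+1} ∩ [−1, 1] = {-1, 0, 1} → 3 states.
Total: 3.

3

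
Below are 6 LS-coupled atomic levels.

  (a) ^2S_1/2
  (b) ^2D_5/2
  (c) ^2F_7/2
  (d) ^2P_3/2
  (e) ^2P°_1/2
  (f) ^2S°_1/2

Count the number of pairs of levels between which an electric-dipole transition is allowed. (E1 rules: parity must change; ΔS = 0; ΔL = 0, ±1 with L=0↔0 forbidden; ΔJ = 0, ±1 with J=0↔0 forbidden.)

3

(a)–(b): forbidden (parity, ΔL, ΔJ).
(a)–(c): forbidden (parity, ΔL, ΔJ).
(a)–(d): forbidden (parity).
(a)–(e): allowed.
(a)–(f): forbidden (ΔL).
(b)–(c): forbidden (parity).
(b)–(d): forbidden (parity).
(b)–(e): forbidden (ΔJ).
(b)–(f): forbidden (ΔL, ΔJ).
(c)–(d): forbidden (parity, ΔL, ΔJ).
(c)–(e): forbidden (ΔL, ΔJ).
(c)–(f): forbidden (ΔL, ΔJ).
(d)–(e): allowed.
(d)–(f): allowed.
(e)–(f): forbidden (parity).
Allowed pairs: 3 of 15.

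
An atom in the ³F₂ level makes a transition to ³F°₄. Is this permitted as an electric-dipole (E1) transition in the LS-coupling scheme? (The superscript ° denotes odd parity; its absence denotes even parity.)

forbidden

Parity must change: even → odd — ✓.
ΔS = 0: S: 1 → 1 — ✓.
ΔL = 0, ±1 (not L=0↔0): L: 3 → 3, ΔL = +0 — ✓.
ΔJ = 0, ±1 (not J=0↔0): J: 2 → 4, ΔJ = +2 — ✗.
Rule(s) violated: ΔJ.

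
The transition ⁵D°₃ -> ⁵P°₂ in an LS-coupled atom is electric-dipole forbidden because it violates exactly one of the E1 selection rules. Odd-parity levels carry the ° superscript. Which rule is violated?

parity

Reading off the term symbols: S 2→2, L 2→1, J 3→2, parity odd→odd.
Parity must change: odd → odd — ✗.
ΔS = 0: S: 2 → 2 — ✓.
ΔL = 0, ±1 (not L=0↔0): L: 2 → 1, ΔL = -1 — ✓.
ΔJ = 0, ±1 (not J=0↔0): J: 3 → 2, ΔJ = -1 — ✓.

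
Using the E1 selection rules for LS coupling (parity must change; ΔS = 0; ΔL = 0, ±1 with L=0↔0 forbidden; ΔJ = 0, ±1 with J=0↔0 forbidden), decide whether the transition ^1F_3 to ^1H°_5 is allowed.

forbidden

Parity must change: even → odd — passes.
ΔS = 0: S: 0 → 0 — passes.
ΔL = 0, ±1 (not L=0↔0): L: 3 → 5, ΔL = +2 — fails.
ΔJ = 0, ±1 (not J=0↔0): J: 3 → 5, ΔJ = +2 — fails.
Rule(s) violated: ΔL, ΔJ.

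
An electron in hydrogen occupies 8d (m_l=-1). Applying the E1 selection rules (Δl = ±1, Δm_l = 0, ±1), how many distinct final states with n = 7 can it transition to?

E1 requires Δl = ±1, so l_f ∈ {1, 3}; with 0 ≤ l_f ≤ n_f−1 = 6, the allowed l_f values are {1, 3}.
For l_f = 1: m_f ∈ {m_i−1, m_i, m_i+1} ∩ [−1, 1] = {-1, 0} → 2 states.
For l_f = 3: m_f ∈ {m_i−1, m_i, m_i+1} ∩ [−3, 3] = {-2, -1, 0} → 3 states.
Total: 5.

5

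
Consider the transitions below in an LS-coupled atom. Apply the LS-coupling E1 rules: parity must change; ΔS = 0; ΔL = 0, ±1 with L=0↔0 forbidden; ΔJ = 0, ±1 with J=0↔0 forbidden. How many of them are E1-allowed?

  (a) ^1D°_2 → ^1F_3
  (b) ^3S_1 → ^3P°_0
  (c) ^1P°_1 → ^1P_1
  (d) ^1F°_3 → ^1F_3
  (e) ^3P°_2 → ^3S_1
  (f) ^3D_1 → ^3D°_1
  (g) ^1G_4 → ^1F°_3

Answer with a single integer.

7

(a) allowed
(b) allowed
(c) allowed
(d) allowed
(e) allowed
(f) allowed
(g) allowed
Total allowed: 7 of 7.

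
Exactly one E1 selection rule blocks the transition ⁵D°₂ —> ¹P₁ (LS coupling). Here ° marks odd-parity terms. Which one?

the ΔS = 0 rule

ΔJ = 0, ±1 (not J=0↔0): J: 2 → 1, ΔJ = -1 — passes.
ΔS = 0: S: 2 → 0 — fails.
ΔL = 0, ±1 (not L=0↔0): L: 2 → 1, ΔL = -1 — passes.
Parity must change: odd → even — passes.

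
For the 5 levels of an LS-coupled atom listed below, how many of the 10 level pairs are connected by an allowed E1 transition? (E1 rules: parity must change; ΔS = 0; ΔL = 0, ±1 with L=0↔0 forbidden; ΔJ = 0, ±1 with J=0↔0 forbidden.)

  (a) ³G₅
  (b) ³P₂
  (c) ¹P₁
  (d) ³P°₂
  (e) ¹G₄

(a)–(b): forbidden (parity, ΔL, ΔJ).
(a)–(c): forbidden (parity, ΔS, ΔL, ΔJ).
(a)–(d): forbidden (ΔL, ΔJ).
(a)–(e): forbidden (parity, ΔS).
(b)–(c): forbidden (parity, ΔS).
(b)–(d): allowed.
(b)–(e): forbidden (parity, ΔS, ΔL, ΔJ).
(c)–(d): forbidden (ΔS).
(c)–(e): forbidden (parity, ΔL, ΔJ).
(d)–(e): forbidden (ΔS, ΔL, ΔJ).
Allowed pairs: 1 of 10.

1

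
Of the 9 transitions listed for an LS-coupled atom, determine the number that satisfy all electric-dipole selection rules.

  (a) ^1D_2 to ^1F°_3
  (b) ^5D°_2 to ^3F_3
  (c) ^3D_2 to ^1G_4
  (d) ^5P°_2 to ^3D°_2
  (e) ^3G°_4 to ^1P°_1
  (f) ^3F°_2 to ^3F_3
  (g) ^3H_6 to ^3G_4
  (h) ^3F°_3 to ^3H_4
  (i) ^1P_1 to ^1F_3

2

(a) allowed
(b) forbidden (ΔS fails)
(c) forbidden (parity, ΔS, ΔL, ΔJ fail)
(d) forbidden (parity, ΔS fail)
(e) forbidden (parity, ΔS, ΔL, ΔJ fail)
(f) allowed
(g) forbidden (parity, ΔJ fail)
(h) forbidden (ΔL fails)
(i) forbidden (parity, ΔL, ΔJ fail)
Total allowed: 2 of 9.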